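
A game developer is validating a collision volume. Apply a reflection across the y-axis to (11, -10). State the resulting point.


Transformation: reflection
Original point: (11, -10)
Rule for reflection over the y-axis: (x, y) -> (-x, y)
Apply: (11, -10) -> (-11, -10)
(-11, -10)


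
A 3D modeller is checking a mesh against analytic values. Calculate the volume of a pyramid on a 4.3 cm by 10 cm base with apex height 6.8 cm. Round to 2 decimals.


Shape: rectangular pyramid
Base: 4.3 cm x 10 cm, Height h = 6.8 cm
Formula: V = (1/3) * base_area * h
base_area = 4.3 * 10 = 43
base_area * h = 43 * 6.8 = 292.4
V = 292.4 / 3
V = 97.47
97.47 cm^3


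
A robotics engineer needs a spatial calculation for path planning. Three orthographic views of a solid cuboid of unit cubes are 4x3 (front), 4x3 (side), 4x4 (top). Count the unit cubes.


Orthographic views of a solid rectangular block:
Front view 4 x 3 -> length = 4, height = 3
Side view 4 x 3 -> width = 4, height = 3 (consistent)
Top view 4 x 4 -> confirms length = 4, width = 4
The block is 4 x 4 x 3.
Total unit cubes = 4 * 4 * 3 = 48
48 unit cubes


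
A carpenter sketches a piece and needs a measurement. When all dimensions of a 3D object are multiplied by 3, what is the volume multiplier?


Linear scale factor k = 3
Rule: under a linear scaling by k, volumes scale by k^3.
k^3 = 3 * 3 * 3
k^3 = 9 * 3
k^3 = 27
Volume scales by a factor of 27.
27 (dimensionless)


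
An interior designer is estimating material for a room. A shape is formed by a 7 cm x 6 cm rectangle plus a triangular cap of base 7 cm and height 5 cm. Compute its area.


Composite shape: rectangle + triangle
Rectangle area = 7 * 6 = 42
Triangle area = 0.5 * 7 * 5 = 17.5
Total = 42 + 17.5
Total = 59.5
59.5 cm^2


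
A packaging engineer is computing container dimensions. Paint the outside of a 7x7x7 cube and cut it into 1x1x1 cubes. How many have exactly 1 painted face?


Large cube: 7 x 7 x 7, cut into unit cubes.
n = 7, so n - 2 = 5
Cubes with 1 painted face lie in the interior of each face.
A cube has 6 faces; each contributes (n - 2)^2 = 25 such cubes.
Count = 6 * 25 = 150
150 unit cubes


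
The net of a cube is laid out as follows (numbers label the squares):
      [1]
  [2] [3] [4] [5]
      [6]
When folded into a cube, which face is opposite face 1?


Net: cross layout. Take square 3 as the base (bottom).
Fold the four squares in the horizontal row up around 3: 2 -> left, 4 -> right, 5 wraps to the top.
Fold 1 and 6 up from 3: 1 -> back, 6 -> front.
Opposite pairs are therefore: (1, 6), (2, 4), (3, 5).
Face 1 is opposite face 6.
face 6


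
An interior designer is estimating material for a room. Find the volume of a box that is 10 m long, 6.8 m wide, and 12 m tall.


Shape: rectangular prism
l = 10 m, w = 6.8 m, h = 12 m
Formula: V = l * w * h
V = 10 * 6.8 * 12
V = 68 * 12
V = 816
816 m^3


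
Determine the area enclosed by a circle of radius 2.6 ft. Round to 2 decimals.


Shape: circle
Radius r = 2.6 ft
Formula: A = pi * r^2
r^2 = 2.6^2 = 6.76
A = pi * 6.76
A = 21.24
21.24 ft^2


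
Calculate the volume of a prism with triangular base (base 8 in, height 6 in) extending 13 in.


Shape: triangular prism
Triangle base = 8 in, triangle height = 6 in, prism length L = 13 in
Formula: V = (1/2 * b * h_tri) * L
Cross-section area = 0.5 * 8 * 6 = 24
V = 24 * 13
V = 312
312 in^3


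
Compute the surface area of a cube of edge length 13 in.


Shape: cube
Side s = 13 in
A cube has 6 square faces.
Formula: SA = 6 * s^2
s^2 = 169
SA = 6 * 169
SA = 1014
1014 in^2


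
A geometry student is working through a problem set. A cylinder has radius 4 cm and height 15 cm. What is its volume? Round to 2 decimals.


Shape: cylinder
Radius r = 4 cm, Height h = 15 cm
Formula: V = pi * r^2 * h
r^2 = 16
V = pi * 16 * 15
V = 240 * pi
V = 753.98
753.98 cm^3


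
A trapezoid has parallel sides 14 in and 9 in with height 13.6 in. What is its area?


Shape: trapezoid
Parallel sides a = 14 in, b = 9 in; Height h = 13.6 in
Formula: A = (a + b) * h / 2
a + b = 14 + 9 = 23
A = 23 * 13.6 / 2
A = 312.8 / 2
A = 156.4
156.4 in^2


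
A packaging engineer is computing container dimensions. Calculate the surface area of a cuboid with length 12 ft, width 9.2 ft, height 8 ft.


Shape: rectangular prism
l = 12 ft, w = 9.2 ft, h = 8 ft
Formula: SA = 2(lw + lh + wh)
lw = 110.4, lh = 96, wh = 73.6
lw + lh + wh = 280
SA = 2 * 280
SA = 560
560 ft^2


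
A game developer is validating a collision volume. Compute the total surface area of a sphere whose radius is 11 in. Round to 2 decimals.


Shape: sphere
Radius r = 11 in
Formula: SA = 4 * pi * r^2
r^2 = 121
SA = 4 * pi * 121
SA = 484 * pi
SA = 1520.53
1520.53 in^2


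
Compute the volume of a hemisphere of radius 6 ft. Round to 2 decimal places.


Shape: hemisphere (half of a sphere)
Radius r = 6 ft
Formula: V = (1/2) * (4/3) * pi * r^3 = (2/3) * pi * r^3
r^3 = 216
(2/3) * 216 = 144
V = 144 * pi
V = 452.39
452.39 ft^3


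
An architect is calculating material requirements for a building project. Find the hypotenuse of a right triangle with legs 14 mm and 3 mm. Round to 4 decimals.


Shape: right triangle
Legs a = 14 mm, b = 3 mm
Formula: c = sqrt(a^2 + b^2)
a^2 = 196, b^2 = 9
a^2 + b^2 = 205
c = sqrt(205)
c = 14.3178
14.3178 mm


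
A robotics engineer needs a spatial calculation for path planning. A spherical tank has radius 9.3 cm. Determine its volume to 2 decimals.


Shape: sphere
Radius r = 9.3 cm
Formula: V = (4/3) * pi * r^3
r^3 = 804.357
(4/3) * 804.357 = 1072.476
V = 1072.476 * pi
V = 3369.28
3369.28 cm^3


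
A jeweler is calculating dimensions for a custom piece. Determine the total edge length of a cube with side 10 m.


Shape: cube
Side s = 10 m
A cube has 12 edges, all equal.
Formula: total edge length = 12 * s
Total = 12 * 10
Total = 120
120 m


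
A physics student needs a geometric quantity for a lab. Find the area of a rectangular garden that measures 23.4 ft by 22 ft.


Shape: rectangle
Length l = 23.4 ft, Width w = 22 ft
Formula: A = l * w
A = 23.4 * 22
A = 514.8
514.8 ft^2


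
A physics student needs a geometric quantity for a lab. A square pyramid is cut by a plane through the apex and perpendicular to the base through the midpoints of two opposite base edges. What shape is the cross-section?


Solid: square pyramid
Cutting plane: through the apex and perpendicular to the base through the midpoints of two opposite base edges
Visualize the intersection of the plane with the solid's surface.
The boundary of the cut region is a isosceles triangle.
isosceles triangle


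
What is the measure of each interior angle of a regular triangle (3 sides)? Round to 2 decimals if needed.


Shape: regular triangle (3 sides)
Formula: interior angle = (n - 2) * 180 / n
(n - 2) = 1
(n - 2) * 180 = 180
angle = 180 / 3
angle = 60
60 degrees


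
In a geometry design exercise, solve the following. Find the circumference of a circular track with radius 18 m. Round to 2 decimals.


Shape: circle
Radius r = 18 m
Formula: C = 2 * pi * r
C = 2 * pi * 18
C = 36 * pi
C = 113.1
113.1 m


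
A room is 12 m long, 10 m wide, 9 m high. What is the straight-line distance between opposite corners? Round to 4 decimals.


Shape: rectangular box (space diagonal)
l = 12 m, w = 10 m, h = 9 m
Visualize: the diagonal of the base, then a right triangle with that diagonal and the height.
Formula: d = sqrt(l^2 + w^2 + h^2)
l^2 + w^2 + h^2 = 144 + 100 + 81 = 325
d = sqrt(325)
d = 18.0278
18.0278 m


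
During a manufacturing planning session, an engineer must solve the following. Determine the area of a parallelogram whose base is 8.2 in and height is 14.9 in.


Shape: parallelogram
Base b = 8.2 in, Height h = 14.9 in
Formula: A = b * h
A = 8.2 * 14.9
A = 122.18
122.18 in^2


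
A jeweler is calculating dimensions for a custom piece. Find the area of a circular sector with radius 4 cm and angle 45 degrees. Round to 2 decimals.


Shape: circular sector
Radius r = 4 cm, Angle = 45 degrees
Formula: A = (angle/360) * pi * r^2
r^2 = 16
Fraction of circle = 45/360
A = (45/360) * pi * 16
A = 2 * pi
A = 6.28
6.28 cm^2


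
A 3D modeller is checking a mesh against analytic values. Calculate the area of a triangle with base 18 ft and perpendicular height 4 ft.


Shape: triangle
Base b = 18 ft, Height h = 4 ft
Formula: A = (1/2) * b * h
A = 0.5 * 18 * 4
A = 0.5 * 72
A = 36
36 ft^2


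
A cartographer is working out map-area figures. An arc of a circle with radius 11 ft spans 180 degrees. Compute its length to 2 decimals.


Shape: circular arc
Radius r = 11 ft, Angle = 180 degrees
Formula: L = (angle/360) * 2 * pi * r
2 * pi * r = 22 * pi
L = (180/360) * 22 * pi
L = 11 * pi
L = 34.56
34.56 ft


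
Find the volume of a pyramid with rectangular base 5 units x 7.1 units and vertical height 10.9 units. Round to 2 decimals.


Shape: rectangular pyramid
Base: 5 units x 7.1 units, Height h = 10.9 units
Formula: V = (1/3) * base_area * h
base_area = 5 * 7.1 = 35.5
base_area * h = 35.5 * 10.9 = 386.95
V = 386.95 / 3
V = 128.98
128.98 units^3


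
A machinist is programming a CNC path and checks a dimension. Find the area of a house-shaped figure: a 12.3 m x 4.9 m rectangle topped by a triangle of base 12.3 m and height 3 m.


Composite shape: rectangle + triangle
Rectangle area = 12.3 * 4.9 = 60.27
Triangle area = 0.5 * 12.3 * 3 = 18.45
Total = 60.27 + 18.45
Total = 78.72
78.72 m^2


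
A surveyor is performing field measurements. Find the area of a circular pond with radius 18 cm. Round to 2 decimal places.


Shape: circle
Radius r = 18 cm
Formula: A = pi * r^2
r^2 = 18^2 = 324
A = pi * 324
A = 1017.88
1017.88 cm^2


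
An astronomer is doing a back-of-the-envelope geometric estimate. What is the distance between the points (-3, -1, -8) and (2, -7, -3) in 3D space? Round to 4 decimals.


3D distance between two points
P1 = (-3, -1, -8), P2 = (2, -7, -3)
Formula: d = sqrt((x2-x1)^2 + (y2-y1)^2 + (z2-z1)^2)
dx = 2 - -3 = 5
dy = -7 - -1 = -6
dz = -3 - -8 = 5
dx^2 + dy^2 + dz^2 = 25 + 36 + 25 = 86
d = sqrt(86)
d = 9.2736
9.2736 units


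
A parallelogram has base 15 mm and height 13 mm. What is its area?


Shape: parallelogram
Base b = 15 mm, Height h = 13 mm
Formula: A = b * h
A = 15 * 13
A = 195
195 mm^2


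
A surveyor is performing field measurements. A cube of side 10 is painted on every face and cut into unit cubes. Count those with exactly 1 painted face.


Large cube: 10 x 10 x 10, cut into unit cubes.
n = 10, so n - 2 = 8
Cubes with 1 painted face lie in the interior of each face.
A cube has 6 faces; each contributes (n - 2)^2 = 64 such cubes.
Count = 6 * 64 = 384
384 unit cubes


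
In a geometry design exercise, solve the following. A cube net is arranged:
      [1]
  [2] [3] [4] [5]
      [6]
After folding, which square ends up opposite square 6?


Net: cross layout. Take square 3 as the base (bottom).
Fold the four squares in the horizontal row up around 3: 2 -> left, 4 -> right, 5 wraps to the top.
Fold 1 and 6 up from 3: 1 -> back, 6 -> front.
Opposite pairs are therefore: (1, 6), (2, 4), (3, 5).
Face 6 is opposite face 1.
face 1


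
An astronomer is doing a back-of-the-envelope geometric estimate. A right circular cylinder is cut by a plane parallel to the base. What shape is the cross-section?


Solid: right circular cylinder
Cutting plane: parallel to the base
Visualize the intersection of the plane with the solid's surface.
The boundary of the cut region is a circle.
circle


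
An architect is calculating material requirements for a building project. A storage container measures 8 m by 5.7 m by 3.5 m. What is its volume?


Shape: rectangular prism
l = 8 m, w = 5.7 m, h = 3.5 m
Formula: V = l * w * h
V = 8 * 5.7 * 3.5
V = 45.6 * 3.5
V = 159.6
159.6 m^3


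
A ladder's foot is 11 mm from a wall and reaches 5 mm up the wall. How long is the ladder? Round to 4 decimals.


Shape: right triangle
Legs a = 11 mm, b = 5 mm
Formula: c = sqrt(a^2 + b^2)
a^2 = 121, b^2 = 25
a^2 + b^2 = 146
c = sqrt(146)
c = 12.083
12.083 mm


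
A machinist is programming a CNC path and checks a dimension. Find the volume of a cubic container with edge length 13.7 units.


Shape: cube
Side s = 13.7 units
Formula: V = s^3
V = 13.7 * 13.7 * 13.7
V = 187.69 * 13.7
V = 2571.353
2571.353 units^3


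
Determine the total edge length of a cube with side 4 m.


Shape: cube
Side s = 4 m
A cube has 12 edges, all equal.
Formula: total edge length = 12 * s
Total = 12 * 4
Total = 48
48 m


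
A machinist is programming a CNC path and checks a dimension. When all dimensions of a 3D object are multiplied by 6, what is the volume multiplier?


Linear scale factor k = 6
Rule: under a linear scaling by k, volumes scale by k^3.
k^3 = 6 * 6 * 6
k^3 = 36 * 6
k^3 = 216
Volume scales by a factor of 216.
216 (dimensionless)


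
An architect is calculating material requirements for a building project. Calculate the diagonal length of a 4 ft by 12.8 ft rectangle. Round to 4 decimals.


Shape: rectangle (diagonal via Pythagoras)
Sides: 4 ft and 12.8 ft
Formula: d = sqrt(l^2 + w^2)
l^2 = 16, w^2 = 163.84
l^2 + w^2 = 179.84
d = sqrt(179.84)
d = 13.4104
13.4104 ft


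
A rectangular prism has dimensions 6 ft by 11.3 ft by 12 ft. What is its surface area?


Shape: rectangular prism
l = 6 ft, w = 11.3 ft, h = 12 ft
Formula: SA = 2(lw + lh + wh)
lw = 67.8, lh = 72, wh = 135.6
lw + lh + wh = 275.4
SA = 2 * 275.4
SA = 550.8
550.8 ft^2


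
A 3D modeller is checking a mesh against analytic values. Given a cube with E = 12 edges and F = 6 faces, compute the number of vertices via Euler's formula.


Polyhedron: cube
Euler's formula for convex polyhedra: V - E + F = 2
Given: E = 12 edges and F = 6 faces
Solve for V:
V = 2 + E - F = 2 + 12 - 6 = 8
8 vertices


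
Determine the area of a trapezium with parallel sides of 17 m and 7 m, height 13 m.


Shape: trapezoid
Parallel sides a = 17 m, b = 7 m; Height h = 13 m
Formula: A = (a + b) * h / 2
a + b = 17 + 7 = 24
A = 24 * 13 / 2
A = 312 / 2
A = 156
156 m^2


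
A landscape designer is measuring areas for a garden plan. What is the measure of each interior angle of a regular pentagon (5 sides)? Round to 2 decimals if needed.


Shape: regular pentagon (5 sides)
Formula: interior angle = (n - 2) * 180 / n
(n - 2) = 3
(n - 2) * 180 = 540
angle = 540 / 5
angle = 108
108 degrees


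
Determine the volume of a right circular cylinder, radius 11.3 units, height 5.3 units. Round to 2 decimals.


Shape: cylinder
Radius r = 11.3 units, Height h = 5.3 units
Formula: V = pi * r^2 * h
r^2 = 127.69
V = pi * 127.69 * 5.3
V = 676.757 * pi
V = 2126.09
2126.09 units^3


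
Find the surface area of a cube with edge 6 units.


Shape: cube
Side s = 6 units
A cube has 6 square faces.
Formula: SA = 6 * s^2
s^2 = 36
SA = 6 * 36
SA = 216
216 units^2


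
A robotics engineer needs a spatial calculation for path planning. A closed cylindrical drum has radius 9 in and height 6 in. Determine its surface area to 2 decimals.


Shape: closed cylinder
Radius r = 9 in, Height h = 6 in
Formula: SA = 2*pi*r^2 + 2*pi*r*h = 2*pi*r*(r + h)
r + h = 15
2 * r * (r + h) = 2 * 9 * 15 = 270
SA = 270 * pi
SA = 848.23
848.23 in^2


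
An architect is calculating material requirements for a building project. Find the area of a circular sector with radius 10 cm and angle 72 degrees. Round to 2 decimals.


Shape: circular sector
Radius r = 10 cm, Angle = 72 degrees
Formula: A = (angle/360) * pi * r^2
r^2 = 100
Fraction of circle = 72/360
A = (72/360) * pi * 100
A = 20 * pi
A = 62.83
62.83 cm^2


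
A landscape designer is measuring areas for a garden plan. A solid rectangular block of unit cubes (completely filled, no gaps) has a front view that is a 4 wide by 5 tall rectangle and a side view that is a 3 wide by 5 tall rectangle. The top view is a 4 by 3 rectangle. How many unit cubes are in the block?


Orthographic views of a solid rectangular block:
Front view 4 x 5 -> length = 4, height = 5
Side view 3 x 5 -> width = 3, height = 5 (consistent)
Top view 4 x 3 -> confirms length = 4, width = 3
The block is 4 x 3 x 5.
Total unit cubes = 4 * 3 * 5 = 60
60 unit cubes


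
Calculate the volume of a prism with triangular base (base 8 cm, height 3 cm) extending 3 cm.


Shape: triangular prism
Triangle base = 8 cm, triangle height = 3 cm, prism length L = 3 cm
Formula: V = (1/2 * b * h_tri) * L
Cross-section area = 0.5 * 8 * 3 = 12
V = 12 * 3
V = 36
36 cm^3


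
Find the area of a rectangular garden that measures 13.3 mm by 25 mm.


Shape: rectangle
Length l = 13.3 mm, Width w = 25 mm
Formula: A = l * w
A = 13.3 * 25
A = 332.5
332.5 mm^2


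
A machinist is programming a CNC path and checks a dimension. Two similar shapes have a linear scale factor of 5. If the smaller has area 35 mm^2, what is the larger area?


Linear scale factor k = 5
Original area = 35 mm^2
Rule: under a linear scaling by k, areas scale by k^2.
k^2 = 5^2 = 25
New area = 35 * 25
New area = 875
875 mm^2


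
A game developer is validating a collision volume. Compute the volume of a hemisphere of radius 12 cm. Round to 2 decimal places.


Shape: hemisphere (half of a sphere)
Radius r = 12 cm
Formula: V = (1/2) * (4/3) * pi * r^3 = (2/3) * pi * r^3
r^3 = 1728
(2/3) * 1728 = 1152
V = 1152 * pi
V = 3619.11
3619.11 cm^3


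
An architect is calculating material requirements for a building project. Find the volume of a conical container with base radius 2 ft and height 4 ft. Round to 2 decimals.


Shape: cone
Radius r = 2 ft, Height h = 4 ft
Formula: V = (1/3) * pi * r^2 * h
r^2 = 4
pi * r^2 * h = pi * 4 * 4 = 16 * pi
V = 16 * pi / 3
V = 16.76
16.76 ft^3


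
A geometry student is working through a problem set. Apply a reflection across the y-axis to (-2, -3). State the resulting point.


Transformation: reflection
Original point: (-2, -3)
Rule for reflection over the y-axis: (x, y) -> (-x, y)
Apply: (-2, -3) -> (2, -3)
(2, -3)


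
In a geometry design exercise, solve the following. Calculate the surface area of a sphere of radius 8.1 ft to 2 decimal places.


Shape: sphere
Radius r = 8.1 ft
Formula: SA = 4 * pi * r^2
r^2 = 65.61
SA = 4 * pi * 65.61
SA = 262.44 * pi
SA = 824.48
824.48 ft^2


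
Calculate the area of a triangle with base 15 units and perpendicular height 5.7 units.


Shape: triangle
Base b = 15 units, Height h = 5.7 units
Formula: A = (1/2) * b * h
A = 0.5 * 15 * 5.7
A = 0.5 * 85.5
A = 42.75
42.75 units^2


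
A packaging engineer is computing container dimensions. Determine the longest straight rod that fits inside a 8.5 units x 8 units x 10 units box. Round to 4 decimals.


Shape: rectangular box (space diagonal)
l = 8.5 units, w = 8 units, h = 10 units
Visualize: the diagonal of the base, then a right triangle with that diagonal and the height.
Formula: d = sqrt(l^2 + w^2 + h^2)
l^2 + w^2 + h^2 = 72.25 + 64 + 100 = 236.25
d = sqrt(236.25)
d = 15.3704
15.3704 units


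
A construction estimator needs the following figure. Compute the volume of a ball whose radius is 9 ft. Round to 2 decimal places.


Shape: sphere
Radius r = 9 ft
Formula: V = (4/3) * pi * r^3
r^3 = 729
(4/3) * 729 = 972
V = 972 * pi
V = 3053.63
3053.63 ft^3


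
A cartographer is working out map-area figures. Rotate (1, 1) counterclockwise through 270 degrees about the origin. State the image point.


Transformation: rotation about the origin
Original point: (1, 1)
Rule for 270 deg counterclockwise: (x, y) -> (y, -x)
Apply: (1, 1) -> (1, -1)
(1, -1)


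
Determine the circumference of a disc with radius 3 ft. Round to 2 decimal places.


Shape: circle
Radius r = 3 ft
Formula: C = 2 * pi * r
C = 2 * pi * 3
C = 6 * pi
C = 18.85
18.85 ft


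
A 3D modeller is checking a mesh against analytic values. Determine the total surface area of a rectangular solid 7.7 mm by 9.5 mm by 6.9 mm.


Shape: rectangular prism
l = 7.7 mm, w = 9.5 mm, h = 6.9 mm
Formula: SA = 2(lw + lh + wh)
lw = 73.15, lh = 53.13, wh = 65.55
lw + lh + wh = 191.83
SA = 2 * 191.83
SA = 383.66
383.66 mm^2


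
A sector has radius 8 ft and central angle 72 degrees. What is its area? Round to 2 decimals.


Shape: circular sector
Radius r = 8 ft, Angle = 72 degrees
Formula: A = (angle/360) * pi * r^2
r^2 = 64
Fraction of circle = 72/360
A = (72/360) * pi * 64
A = 12.8 * pi
A = 40.21
40.21 ft^2


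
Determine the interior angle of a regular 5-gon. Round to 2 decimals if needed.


Shape: regular pentagon (5 sides)
Formula: interior angle = (n - 2) * 180 / n
(n - 2) = 3
(n - 2) * 180 = 540
angle = 540 / 5
angle = 108
108 degrees


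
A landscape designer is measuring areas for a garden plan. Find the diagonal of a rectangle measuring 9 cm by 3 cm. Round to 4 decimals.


Shape: rectangle (diagonal via Pythagoras)
Sides: 9 cm and 3 cm
Formula: d = sqrt(l^2 + w^2)
l^2 = 81, w^2 = 9
l^2 + w^2 = 90
d = sqrt(90)
d = 9.4868
9.4868 cm


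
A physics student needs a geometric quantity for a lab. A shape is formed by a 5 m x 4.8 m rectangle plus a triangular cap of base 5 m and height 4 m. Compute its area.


Composite shape: rectangle + triangle
Rectangle area = 5 * 4.8 = 24
Triangle area = 0.5 * 5 * 4 = 10
Total = 24 + 10
Total = 34
34 m^2


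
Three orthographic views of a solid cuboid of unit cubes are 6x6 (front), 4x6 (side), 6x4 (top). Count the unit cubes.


Orthographic views of a solid rectangular block:
Front view 6 x 6 -> length = 6, height = 6
Side view 4 x 6 -> width = 4, height = 6 (consistent)
Top view 6 x 4 -> confirms length = 6, width = 4
The block is 6 x 4 x 6.
Total unit cubes = 6 * 4 * 6 = 144
144 unit cubes


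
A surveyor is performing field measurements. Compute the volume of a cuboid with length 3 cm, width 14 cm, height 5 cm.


Shape: rectangular prism
l = 3 cm, w = 14 cm, h = 5 cm
Formula: V = l * w * h
V = 3 * 14 * 5
V = 42 * 5
V = 210
210 cm^3


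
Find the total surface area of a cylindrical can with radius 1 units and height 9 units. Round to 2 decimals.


Shape: closed cylinder
Radius r = 1 units, Height h = 9 units
Formula: SA = 2*pi*r^2 + 2*pi*r*h = 2*pi*r*(r + h)
r + h = 10
2 * r * (r + h) = 2 * 1 * 10 = 20
SA = 20 * pi
SA = 62.83
62.83 units^2


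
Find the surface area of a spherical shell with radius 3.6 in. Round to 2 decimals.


Shape: sphere
Radius r = 3.6 in
Formula: SA = 4 * pi * r^2
r^2 = 12.96
SA = 4 * pi * 12.96
SA = 51.84 * pi
SA = 162.86
162.86 in^2


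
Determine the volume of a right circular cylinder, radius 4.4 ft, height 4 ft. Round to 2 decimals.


Shape: cylinder
Radius r = 4.4 ft, Height h = 4 ft
Formula: V = pi * r^2 * h
r^2 = 19.36
V = pi * 19.36 * 4
V = 77.44 * pi
V = 243.28
243.28 ft^3


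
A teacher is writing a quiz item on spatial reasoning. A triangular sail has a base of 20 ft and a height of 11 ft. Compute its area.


Shape: triangle
Base b = 20 ft, Height h = 11 ft
Formula: A = (1/2) * b * h
A = 0.5 * 20 * 11
A = 0.5 * 220
A = 110
110 ft^2


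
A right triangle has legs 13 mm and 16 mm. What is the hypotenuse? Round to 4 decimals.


Shape: right triangle
Legs a = 13 mm, b = 16 mm
Formula: c = sqrt(a^2 + b^2)
a^2 = 169, b^2 = 256
a^2 + b^2 = 425
c = sqrt(425)
c = 20.6155
20.6155 mm


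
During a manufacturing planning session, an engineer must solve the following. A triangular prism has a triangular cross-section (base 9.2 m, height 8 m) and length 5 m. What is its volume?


Shape: triangular prism
Triangle base = 9.2 m, triangle height = 8 m, prism length L = 5 m
Formula: V = (1/2 * b * h_tri) * L
Cross-section area = 0.5 * 9.2 * 8 = 36.8
V = 36.8 * 5
V = 184
184 m^3


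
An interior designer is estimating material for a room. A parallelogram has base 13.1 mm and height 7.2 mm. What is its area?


Shape: parallelogram
Base b = 13.1 mm, Height h = 7.2 mm
Formula: A = b * h
A = 13.1 * 7.2
A = 94.32
94.32 mm^2


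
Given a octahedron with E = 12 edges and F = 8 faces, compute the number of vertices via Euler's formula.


Polyhedron: octahedron
Euler's formula for convex polyhedra: V - E + F = 2
Given: E = 12 edges and F = 8 faces
Solve for V:
V = 2 + E - F = 2 + 12 - 8 = 6
6 vertices


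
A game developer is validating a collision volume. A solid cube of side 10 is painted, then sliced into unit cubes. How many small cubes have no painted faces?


Large cube: 10 x 10 x 10, cut into unit cubes.
n = 10, so n - 2 = 8
Unpainted cubes form the interior (n - 2)^3 block.
(n - 2)^3 = 8^3 = 512
512 unit cubes


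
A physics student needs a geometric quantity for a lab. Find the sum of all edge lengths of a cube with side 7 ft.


Shape: cube
Side s = 7 ft
A cube has 12 edges, all equal.
Formula: total edge length = 12 * s
Total = 12 * 7
Total = 84
84 ft


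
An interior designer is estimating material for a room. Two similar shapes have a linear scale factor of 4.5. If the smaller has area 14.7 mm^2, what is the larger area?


Linear scale factor k = 4.5
Original area = 14.7 mm^2
Rule: under a linear scaling by k, areas scale by k^2.
k^2 = 4.5^2 = 20.25
New area = 14.7 * 20.25
New area = 297.675
297.675 mm^2


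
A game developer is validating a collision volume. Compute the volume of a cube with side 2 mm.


Shape: cube
Side s = 2 mm
Formula: V = s^3
V = 2 * 2 * 2
V = 4 * 2
V = 8
8 mm^3


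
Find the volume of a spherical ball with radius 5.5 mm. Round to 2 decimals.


Shape: sphere
Radius r = 5.5 mm
Formula: V = (4/3) * pi * r^3
r^3 = 166.375
(4/3) * 166.375 = 221.833333
V = 221.833333 * pi
V = 696.91
696.91 mm^3


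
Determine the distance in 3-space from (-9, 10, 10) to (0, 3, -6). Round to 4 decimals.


3D distance between two points
P1 = (-9, 10, 10), P2 = (0, 3, -6)
Formula: d = sqrt((x2-x1)^2 + (y2-y1)^2 + (z2-z1)^2)
dx = 0 - -9 = 9
dy = 3 - 10 = -7
dz = -6 - 10 = -16
dx^2 + dy^2 + dz^2 = 81 + 49 + 256 = 386
d = sqrt(386)
d = 19.6469
19.6469 units


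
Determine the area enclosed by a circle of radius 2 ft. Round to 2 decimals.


Shape: circle
Radius r = 2 ft
Formula: A = pi * r^2
r^2 = 2^2 = 4
A = pi * 4
A = 12.57
12.57 ft^2


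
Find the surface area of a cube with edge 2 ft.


Shape: cube
Side s = 2 ft
A cube has 6 square faces.
Formula: SA = 6 * s^2
s^2 = 4
SA = 6 * 4
SA = 24
24 ft^2


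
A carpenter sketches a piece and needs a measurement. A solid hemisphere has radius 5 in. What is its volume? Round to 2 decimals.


Shape: hemisphere (half of a sphere)
Radius r = 5 in
Formula: V = (1/2) * (4/3) * pi * r^3 = (2/3) * pi * r^3
r^3 = 125
(2/3) * 125 = 83.333333
V = 83.333333 * pi
V = 261.8
261.8 in^3


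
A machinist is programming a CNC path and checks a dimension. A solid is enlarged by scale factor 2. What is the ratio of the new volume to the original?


Linear scale factor k = 2
Rule: under a linear scaling by k, volumes scale by k^3.
k^3 = 2 * 2 * 2
k^3 = 4 * 2
k^3 = 8
Volume scales by a factor of 8.
8 (dimensionless)


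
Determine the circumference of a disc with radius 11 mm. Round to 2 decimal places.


Shape: circle
Radius r = 11 mm
Formula: C = 2 * pi * r
C = 2 * pi * 11
C = 22 * pi
C = 69.12
69.12 mm


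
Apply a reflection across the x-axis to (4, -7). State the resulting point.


Transformation: reflection
Original point: (4, -7)
Rule for reflection over the x-axis: (x, y) -> (x, -y)
Apply: (4, -7) -> (4, 7)
(4, 7)


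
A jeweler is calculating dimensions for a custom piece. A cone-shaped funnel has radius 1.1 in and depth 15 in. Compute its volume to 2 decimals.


Shape: cone
Radius r = 1.1 in, Height h = 15 in
Formula: V = (1/3) * pi * r^2 * h
r^2 = 1.21
pi * r^2 * h = pi * 1.21 * 15 = 18.15 * pi
V = 18.15 * pi / 3
V = 19.01
19.01 in^3


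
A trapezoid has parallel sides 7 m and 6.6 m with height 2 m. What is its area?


Shape: trapezoid
Parallel sides a = 7 m, b = 6.6 m; Height h = 2 m
Formula: A = (a + b) * h / 2
a + b = 7 + 6.6 = 13.6
A = 13.6 * 2 / 2
A = 27.2 / 2
A = 13.6
13.6 m^2


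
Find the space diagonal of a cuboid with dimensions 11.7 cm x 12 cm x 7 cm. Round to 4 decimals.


Shape: rectangular box (space diagonal)
l = 11.7 cm, w = 12 cm, h = 7 cm
Visualize: the diagonal of the base, then a right triangle with that diagonal and the height.
Formula: d = sqrt(l^2 + w^2 + h^2)
l^2 + w^2 + h^2 = 136.89 + 144 + 49 = 329.89
d = sqrt(329.89)
d = 18.1629
18.1629 cm


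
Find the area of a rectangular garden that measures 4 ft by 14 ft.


Shape: rectangle
Length l = 4 ft, Width w = 14 ft
Formula: A = l * w
A = 4 * 14
A = 56
56 ft^2


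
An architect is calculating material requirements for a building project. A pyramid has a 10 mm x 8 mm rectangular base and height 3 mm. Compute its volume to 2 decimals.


Shape: rectangular pyramid
Base: 10 mm x 8 mm, Height h = 3 mm
Formula: V = (1/3) * base_area * h
base_area = 10 * 8 = 80
base_area * h = 80 * 3 = 240
V = 240 / 3
V = 80
80 mm^3


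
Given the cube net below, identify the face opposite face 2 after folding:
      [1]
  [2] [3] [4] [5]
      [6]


Net: cross layout. Take square 3 as the base (bottom).
Fold the four squares in the horizontal row up around 3: 2 -> left, 4 -> right, 5 wraps to the top.
Fold 1 and 6 up from 3: 1 -> back, 6 -> front.
Opposite pairs are therefore: (1, 6), (2, 4), (3, 5).
Face 2 is opposite face 4.
face 4


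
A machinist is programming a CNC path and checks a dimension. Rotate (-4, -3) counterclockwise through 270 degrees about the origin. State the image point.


Transformation: rotation about the origin
Original point: (-4, -3)
Rule for 270 deg counterclockwise: (x, y) -> (y, -x)
Apply: (-4, -3) -> (-3, 4)
(-3, 4)


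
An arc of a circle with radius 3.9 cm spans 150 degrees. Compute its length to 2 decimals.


Shape: circular arc
Radius r = 3.9 cm, Angle = 150 degrees
Formula: L = (angle/360) * 2 * pi * r
2 * pi * r = 7.8 * pi
L = (150/360) * 7.8 * pi
L = 3.25 * pi
L = 10.21
10.21 cm


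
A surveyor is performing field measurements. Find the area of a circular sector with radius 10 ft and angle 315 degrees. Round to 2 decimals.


Shape: circular sector
Radius r = 10 ft, Angle = 315 degrees
Formula: A = (angle/360) * pi * r^2
r^2 = 100
Fraction of circle = 315/360
A = (315/360) * pi * 100
A = 87.5 * pi
A = 274.89
274.89 ft^2


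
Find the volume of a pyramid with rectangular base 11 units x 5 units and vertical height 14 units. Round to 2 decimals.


Shape: rectangular pyramid
Base: 11 units x 5 units, Height h = 14 units
Formula: V = (1/3) * base_area * h
base_area = 11 * 5 = 55
base_area * h = 55 * 14 = 770
V = 770 / 3
V = 256.67
256.67 units^3


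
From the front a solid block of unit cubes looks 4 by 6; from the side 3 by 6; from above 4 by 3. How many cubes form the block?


Orthographic views of a solid rectangular block:
Front view 4 x 6 -> length = 4, height = 6
Side view 3 x 6 -> width = 3, height = 6 (consistent)
Top view 4 x 3 -> confirms length = 4, width = 3
The block is 4 x 3 x 6.
Total unit cubes = 4 * 3 * 6 = 72
72 unit cubes


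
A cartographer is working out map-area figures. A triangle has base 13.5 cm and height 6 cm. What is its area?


Shape: triangle
Base b = 13.5 cm, Height h = 6 cm
Formula: A = (1/2) * b * h
A = 0.5 * 13.5 * 6
A = 0.5 * 81
A = 40.5
40.5 cm^2


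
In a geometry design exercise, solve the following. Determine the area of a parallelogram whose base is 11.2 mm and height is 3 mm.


Shape: parallelogram
Base b = 11.2 mm, Height h = 3 mm
Formula: A = b * h
A = 11.2 * 3
A = 33.6
33.6 mm^2


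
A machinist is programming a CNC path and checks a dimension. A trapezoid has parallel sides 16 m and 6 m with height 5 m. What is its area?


Shape: trapezoid
Parallel sides a = 16 m, b = 6 m; Height h = 5 m
Formula: A = (a + b) * h / 2
a + b = 16 + 6 = 22
A = 22 * 5 / 2
A = 110 / 2
A = 55
55 m^2


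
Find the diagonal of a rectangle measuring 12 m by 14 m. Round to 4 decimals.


Shape: rectangle (diagonal via Pythagoras)
Sides: 12 m and 14 m
Formula: d = sqrt(l^2 + w^2)
l^2 = 144, w^2 = 196
l^2 + w^2 = 340
d = sqrt(340)
d = 18.4391
18.4391 m


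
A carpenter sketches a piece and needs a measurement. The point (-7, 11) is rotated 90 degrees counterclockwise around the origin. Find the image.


Transformation: rotation about the origin
Original point: (-7, 11)
Rule for 90 deg counterclockwise: (x, y) -> (-y, x)
Apply: (-7, 11) -> (-11, -7)
(-11, -7)


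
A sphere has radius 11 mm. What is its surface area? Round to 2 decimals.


Shape: sphere
Radius r = 11 mm
Formula: SA = 4 * pi * r^2
r^2 = 121
SA = 4 * pi * 121
SA = 484 * pi
SA = 1520.53
1520.53 mm^2


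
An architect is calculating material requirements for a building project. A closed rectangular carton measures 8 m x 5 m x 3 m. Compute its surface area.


Shape: rectangular prism
l = 8 m, w = 5 m, h = 3 m
Formula: SA = 2(lw + lh + wh)
lw = 40, lh = 24, wh = 15
lw + lh + wh = 79
SA = 2 * 79
SA = 158
158 m^2


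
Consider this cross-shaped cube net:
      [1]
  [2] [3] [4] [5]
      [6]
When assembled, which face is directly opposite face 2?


Net: cross layout. Take square 3 as the base (bottom).
Fold the four squares in the horizontal row up around 3: 2 -> left, 4 -> right, 5 wraps to the top.
Fold 1 and 6 up from 3: 1 -> back, 6 -> front.
Opposite pairs are therefore: (1, 6), (2, 4), (3, 5).
Face 2 is opposite face 4.
face 4


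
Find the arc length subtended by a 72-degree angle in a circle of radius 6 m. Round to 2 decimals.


Shape: circular arc
Radius r = 6 m, Angle = 72 degrees
Formula: L = (angle/360) * 2 * pi * r
2 * pi * r = 12 * pi
L = (72/360) * 12 * pi
L = 2.4 * pi
L = 7.54
7.54 m


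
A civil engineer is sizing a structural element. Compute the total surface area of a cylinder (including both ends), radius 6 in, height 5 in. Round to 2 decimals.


Shape: closed cylinder
Radius r = 6 in, Height h = 5 in
Formula: SA = 2*pi*r^2 + 2*pi*r*h = 2*pi*r*(r + h)
r + h = 11
2 * r * (r + h) = 2 * 6 * 11 = 132
SA = 132 * pi
SA = 414.69
414.69 in^2


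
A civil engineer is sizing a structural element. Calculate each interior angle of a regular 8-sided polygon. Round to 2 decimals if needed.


Shape: regular octagon (8 sides)
Formula: interior angle = (n - 2) * 180 / n
(n - 2) = 6
(n - 2) * 180 = 1080
angle = 1080 / 8
angle = 135
135 degrees


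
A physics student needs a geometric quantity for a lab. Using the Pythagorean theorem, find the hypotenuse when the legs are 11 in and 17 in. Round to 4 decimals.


Shape: right triangle
Legs a = 11 in, b = 17 in
Formula: c = sqrt(a^2 + b^2)
a^2 = 121, b^2 = 289
a^2 + b^2 = 410
c = sqrt(410)
c = 20.2485
20.2485 in


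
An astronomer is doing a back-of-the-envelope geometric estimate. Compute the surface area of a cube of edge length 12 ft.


Shape: cube
Side s = 12 ft
A cube has 6 square faces.
Formula: SA = 6 * s^2
s^2 = 144
SA = 6 * 144
SA = 864
864 ft^2


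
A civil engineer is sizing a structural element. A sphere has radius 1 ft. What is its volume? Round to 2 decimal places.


Shape: sphere
Radius r = 1 ft
Formula: V = (4/3) * pi * r^3
r^3 = 1
(4/3) * 1 = 1.333333
V = 1.333333 * pi
V = 4.19
4.19 ft^3


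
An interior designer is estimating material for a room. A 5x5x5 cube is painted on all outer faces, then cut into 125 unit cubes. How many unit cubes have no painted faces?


Large cube: 5 x 5 x 5, cut into unit cubes.
n = 5, so n - 2 = 3
Unpainted cubes form the interior (n - 2)^3 block.
(n - 2)^3 = 3^3 = 27
27 unit cubes


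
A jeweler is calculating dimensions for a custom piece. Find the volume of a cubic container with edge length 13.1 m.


Shape: cube
Side s = 13.1 m
Formula: V = s^3
V = 13.1 * 13.1 * 13.1
V = 171.61 * 13.1
V = 2248.091
2248.091 m^3


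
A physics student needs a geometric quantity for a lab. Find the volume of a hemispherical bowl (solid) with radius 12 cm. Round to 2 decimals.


Shape: hemisphere (half of a sphere)
Radius r = 12 cm
Formula: V = (1/2) * (4/3) * pi * r^3 = (2/3) * pi * r^3
r^3 = 1728
(2/3) * 1728 = 1152
V = 1152 * pi
V = 3619.11
3619.11 cm^3


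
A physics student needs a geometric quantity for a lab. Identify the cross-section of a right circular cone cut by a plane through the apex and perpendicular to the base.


Solid: right circular cone
Cutting plane: through the apex and perpendicular to the base
Visualize the intersection of the plane with the solid's surface.
The boundary of the cut region is a isosceles triangle.
isosceles triangle


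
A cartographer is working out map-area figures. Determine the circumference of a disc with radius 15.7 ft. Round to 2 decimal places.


Shape: circle
Radius r = 15.7 ft
Formula: C = 2 * pi * r
C = 2 * pi * 15.7
C = 31.4 * pi
C = 98.65
98.65 ft


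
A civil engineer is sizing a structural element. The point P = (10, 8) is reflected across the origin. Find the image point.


Transformation: reflection
Original point: (10, 8)
Rule for reflection through the origin: (x, y) -> (-x, -y)
Apply: (10, 8) -> (-10, -8)
(-10, -8)


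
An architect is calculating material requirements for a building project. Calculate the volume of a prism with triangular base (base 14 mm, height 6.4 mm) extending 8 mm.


Shape: triangular prism
Triangle base = 14 mm, triangle height = 6.4 mm, prism length L = 8 mm
Formula: V = (1/2 * b * h_tri) * L
Cross-section area = 0.5 * 14 * 6.4 = 44.8
V = 44.8 * 8
V = 358.4
358.4 mm^3


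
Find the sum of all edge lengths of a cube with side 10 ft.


Shape: cube
Side s = 10 ft
A cube has 12 edges, all equal.
Formula: total edge length = 12 * s
Total = 12 * 10
Total = 120
120 ft


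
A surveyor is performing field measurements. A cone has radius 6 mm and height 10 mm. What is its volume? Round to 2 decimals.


Shape: cone
Radius r = 6 mm, Height h = 10 mm
Formula: V = (1/3) * pi * r^2 * h
r^2 = 36
pi * r^2 * h = pi * 36 * 10 = 360 * pi
V = 360 * pi / 3
V = 376.99
376.99 mm^3


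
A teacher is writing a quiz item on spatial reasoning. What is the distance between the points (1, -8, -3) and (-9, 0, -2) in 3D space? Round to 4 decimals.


3D distance between two points
P1 = (1, -8, -3), P2 = (-9, 0, -2)
Formula: d = sqrt((x2-x1)^2 + (y2-y1)^2 + (z2-z1)^2)
dx = -9 - 1 = -10
dy = 0 - -8 = 8
dz = -2 - -3 = 1
dx^2 + dy^2 + dz^2 = 100 + 64 + 1 = 165
d = sqrt(165)
d = 12.8452
12.8452 units


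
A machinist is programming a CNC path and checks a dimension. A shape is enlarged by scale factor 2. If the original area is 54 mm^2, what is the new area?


Linear scale factor k = 2
Original area = 54 mm^2
Rule: under a linear scaling by k, areas scale by k^2.
k^2 = 2^2 = 4
New area = 54 * 4
New area = 216
216 mm^2


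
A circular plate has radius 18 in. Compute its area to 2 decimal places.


Shape: circle
Radius r = 18 in
Formula: A = pi * r^2
r^2 = 18^2 = 324
A = pi * 324
A = 1017.88
1017.88 in^2


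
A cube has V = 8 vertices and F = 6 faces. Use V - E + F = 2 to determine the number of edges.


Polyhedron: cube
Euler's formula for convex polyhedra: V - E + F = 2
Given: V = 8 vertices and F = 6 faces
Solve for E:
E = V + F - 2 = 8 + 6 - 2 = 12
12 edges


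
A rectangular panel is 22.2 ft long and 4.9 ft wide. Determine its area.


Shape: rectangle
Length l = 22.2 ft, Width w = 4.9 ft
Formula: A = l * w
A = 22.2 * 4.9
A = 108.78
108.78 ft^2


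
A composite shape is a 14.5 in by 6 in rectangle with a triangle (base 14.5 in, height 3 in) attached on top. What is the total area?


Composite shape: rectangle + triangle
Rectangle area = 14.5 * 6 = 87
Triangle area = 0.5 * 14.5 * 3 = 21.75
Total = 87 + 21.75
Total = 108.75
108.75 in^2


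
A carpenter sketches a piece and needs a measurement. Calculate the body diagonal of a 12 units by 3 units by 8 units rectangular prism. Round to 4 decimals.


Shape: rectangular box (space diagonal)
l = 12 units, w = 3 units, h = 8 units
Visualize: the diagonal of the base, then a right triangle with that diagonal and the height.
Formula: d = sqrt(l^2 + w^2 + h^2)
l^2 + w^2 + h^2 = 144 + 9 + 64 = 217
d = sqrt(217)
d = 14.7309
14.7309 units
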